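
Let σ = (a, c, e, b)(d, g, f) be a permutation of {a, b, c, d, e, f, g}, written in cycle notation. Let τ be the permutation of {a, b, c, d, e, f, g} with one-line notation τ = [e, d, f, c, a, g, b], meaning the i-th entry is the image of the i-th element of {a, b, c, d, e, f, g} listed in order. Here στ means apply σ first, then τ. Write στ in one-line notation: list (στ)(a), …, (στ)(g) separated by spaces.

f e a b d c g

For each element, apply σ then τ: a → c → f; b → a → e; c → e → a; d → g → b; e → b → d; f → d → c; g → f → g.
Collecting the images, στ = [f e a b d c g].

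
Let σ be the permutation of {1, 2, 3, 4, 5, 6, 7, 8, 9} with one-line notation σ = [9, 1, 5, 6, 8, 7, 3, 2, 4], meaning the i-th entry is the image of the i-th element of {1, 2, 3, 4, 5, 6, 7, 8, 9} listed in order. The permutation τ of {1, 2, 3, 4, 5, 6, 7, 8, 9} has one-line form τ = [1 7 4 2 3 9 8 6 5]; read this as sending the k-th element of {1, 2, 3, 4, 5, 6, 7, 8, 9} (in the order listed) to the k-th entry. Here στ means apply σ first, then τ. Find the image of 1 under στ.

5

σ(1) = 9, then τ(9) = 5; composing gives (στ)(1) = 5.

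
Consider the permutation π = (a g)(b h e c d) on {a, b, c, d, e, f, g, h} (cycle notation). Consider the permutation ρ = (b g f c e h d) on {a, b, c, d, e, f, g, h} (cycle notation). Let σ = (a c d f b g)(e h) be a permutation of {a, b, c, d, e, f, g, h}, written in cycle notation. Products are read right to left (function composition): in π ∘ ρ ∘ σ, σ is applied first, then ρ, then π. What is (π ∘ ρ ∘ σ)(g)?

g

Chase g: σ(g) = a; ρ(a) = a; π(a) = g. Hence (π ∘ ρ ∘ σ)(g) = g.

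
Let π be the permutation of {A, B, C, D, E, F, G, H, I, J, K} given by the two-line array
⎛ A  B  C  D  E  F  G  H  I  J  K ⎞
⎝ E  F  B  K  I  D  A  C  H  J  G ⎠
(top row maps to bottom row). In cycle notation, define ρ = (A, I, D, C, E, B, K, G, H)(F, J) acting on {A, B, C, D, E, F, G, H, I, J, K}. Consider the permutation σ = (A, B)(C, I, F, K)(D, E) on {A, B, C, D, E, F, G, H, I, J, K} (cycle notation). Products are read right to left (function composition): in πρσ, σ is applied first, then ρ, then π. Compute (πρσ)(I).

Apply the permutations in order: σ(I) = F, then ρ(F) = J, then π(J) = J. So (πρσ)(I) = J.

J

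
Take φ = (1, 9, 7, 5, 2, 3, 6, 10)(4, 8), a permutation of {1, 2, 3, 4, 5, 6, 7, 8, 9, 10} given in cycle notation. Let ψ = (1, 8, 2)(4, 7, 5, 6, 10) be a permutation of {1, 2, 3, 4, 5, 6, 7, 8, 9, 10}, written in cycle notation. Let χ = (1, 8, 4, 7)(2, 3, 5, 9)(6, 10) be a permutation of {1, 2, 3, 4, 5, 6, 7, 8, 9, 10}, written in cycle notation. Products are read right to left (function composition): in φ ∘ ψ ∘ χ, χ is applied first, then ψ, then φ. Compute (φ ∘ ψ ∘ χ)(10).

(φ ∘ ψ ∘ χ)(10) = φ(ψ(χ(10))). χ(10) = 6, then ψ(6) = 10, then φ(10) = 1, so the result is 1.

1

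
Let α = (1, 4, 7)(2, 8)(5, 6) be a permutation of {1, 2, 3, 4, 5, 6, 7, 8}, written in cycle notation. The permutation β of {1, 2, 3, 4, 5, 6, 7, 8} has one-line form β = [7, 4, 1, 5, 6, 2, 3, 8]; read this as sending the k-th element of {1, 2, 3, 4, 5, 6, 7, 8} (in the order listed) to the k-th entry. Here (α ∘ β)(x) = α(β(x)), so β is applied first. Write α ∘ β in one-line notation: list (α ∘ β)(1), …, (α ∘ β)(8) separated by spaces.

1 7 4 6 5 8 3 2

(α ∘ β)(x) = α(β(x)). Computing each image: α(β(1)) = α(7) = 1, α(β(2)) = α(4) = 7, α(β(3)) = α(1) = 4, α(β(4)) = α(5) = 6, α(β(5)) = α(6) = 5, α(β(6)) = α(2) = 8, α(β(7)) = α(3) = 3, α(β(8)) = α(8) = 2.
Hence α ∘ β = [1 7 4 6 5 8 3 2].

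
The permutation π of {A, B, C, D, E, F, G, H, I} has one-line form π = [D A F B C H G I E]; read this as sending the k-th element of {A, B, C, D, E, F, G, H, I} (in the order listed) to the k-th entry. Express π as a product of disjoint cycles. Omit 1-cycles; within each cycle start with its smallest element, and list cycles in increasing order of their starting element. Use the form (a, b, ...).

Iterating π from A gives A → D → B → A; that is the 3-cycle (A, D, B).
Repeating from the next unused element and collecting all non-trivial cycles gives (A, D, B)(C, F, H, I, E).

(A, D, B)(C, F, H, I, E)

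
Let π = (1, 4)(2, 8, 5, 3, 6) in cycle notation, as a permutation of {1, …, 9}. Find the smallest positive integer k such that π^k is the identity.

The cycle type of π is (5, 2, 1, 1).
Since disjoint cycles commute, ord(π) = lcm(5, 2) = 10.

10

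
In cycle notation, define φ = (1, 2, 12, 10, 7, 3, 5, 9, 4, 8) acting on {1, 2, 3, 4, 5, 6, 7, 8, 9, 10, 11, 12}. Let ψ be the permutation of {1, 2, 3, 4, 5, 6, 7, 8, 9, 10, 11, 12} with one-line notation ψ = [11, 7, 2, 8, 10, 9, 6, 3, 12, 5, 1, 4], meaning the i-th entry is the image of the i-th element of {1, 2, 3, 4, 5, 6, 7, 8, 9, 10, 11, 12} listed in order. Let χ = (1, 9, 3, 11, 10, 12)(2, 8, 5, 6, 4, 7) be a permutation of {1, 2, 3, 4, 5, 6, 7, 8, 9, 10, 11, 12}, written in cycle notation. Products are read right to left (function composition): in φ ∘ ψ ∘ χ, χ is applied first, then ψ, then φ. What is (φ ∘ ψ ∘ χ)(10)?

Chase 10: χ(10) = 12; ψ(12) = 4; φ(4) = 8. Hence (φ ∘ ψ ∘ χ)(10) = 8.

8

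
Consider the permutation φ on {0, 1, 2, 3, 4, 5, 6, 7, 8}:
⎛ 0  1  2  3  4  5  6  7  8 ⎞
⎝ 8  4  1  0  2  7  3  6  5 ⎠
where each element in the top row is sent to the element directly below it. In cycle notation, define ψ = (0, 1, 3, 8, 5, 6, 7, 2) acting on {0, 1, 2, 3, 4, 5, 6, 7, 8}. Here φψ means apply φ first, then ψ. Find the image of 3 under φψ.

φ(3) = 0, then ψ(0) = 1; composing gives (φψ)(3) = 1.

1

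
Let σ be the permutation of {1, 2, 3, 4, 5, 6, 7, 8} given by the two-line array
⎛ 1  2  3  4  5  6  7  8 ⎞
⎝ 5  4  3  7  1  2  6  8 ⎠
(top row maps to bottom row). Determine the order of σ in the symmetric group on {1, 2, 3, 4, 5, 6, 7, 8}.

4

Writing σ as disjoint cycles, the cycle lengths are 4, 2, 1, 1.
Since disjoint cycles commute, ord(σ) = lcm(4, 2) = 4.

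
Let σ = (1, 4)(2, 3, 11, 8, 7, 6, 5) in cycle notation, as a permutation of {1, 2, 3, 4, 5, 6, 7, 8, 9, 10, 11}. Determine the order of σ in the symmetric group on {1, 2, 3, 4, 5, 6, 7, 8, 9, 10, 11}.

14

The cycle type of σ is (7, 2, 1, 1).
The order of σ is the least common multiple of its cycle lengths: lcm(7, 2) = 14.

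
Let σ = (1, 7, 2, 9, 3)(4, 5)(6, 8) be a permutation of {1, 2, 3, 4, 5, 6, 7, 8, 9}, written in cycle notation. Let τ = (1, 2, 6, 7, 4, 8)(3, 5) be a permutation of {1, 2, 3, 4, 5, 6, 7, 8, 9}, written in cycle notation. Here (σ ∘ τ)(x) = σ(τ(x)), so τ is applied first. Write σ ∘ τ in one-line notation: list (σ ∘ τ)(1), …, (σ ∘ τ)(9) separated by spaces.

9 8 4 6 1 2 5 7 3

(σ ∘ τ)(x) = σ(τ(x)). Computing each image: σ(τ(1)) = σ(2) = 9, σ(τ(2)) = σ(6) = 8, σ(τ(3)) = σ(5) = 4, σ(τ(4)) = σ(8) = 6, σ(τ(5)) = σ(3) = 1, σ(τ(6)) = σ(7) = 2, σ(τ(7)) = σ(4) = 5, σ(τ(8)) = σ(1) = 7, σ(τ(9)) = σ(9) = 3.
Hence σ ∘ τ = [9 8 4 6 1 2 5 7 3].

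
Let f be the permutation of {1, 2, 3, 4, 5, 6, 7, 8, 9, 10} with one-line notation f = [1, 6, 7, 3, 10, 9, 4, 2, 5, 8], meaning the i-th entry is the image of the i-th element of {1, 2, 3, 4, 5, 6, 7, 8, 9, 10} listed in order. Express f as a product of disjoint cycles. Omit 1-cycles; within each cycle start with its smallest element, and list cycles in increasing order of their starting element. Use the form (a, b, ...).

Start at 2 and follow images: 2 → 6 → 9 → 5 → 10 → 8 → 2, giving the cycle (2, 6, 9, 5, 10, 8).
Continuing from each remaining unvisited element yields (2, 6, 9, 5, 10, 8)(3, 7, 4).

(2, 6, 9, 5, 10, 8)(3, 7, 4)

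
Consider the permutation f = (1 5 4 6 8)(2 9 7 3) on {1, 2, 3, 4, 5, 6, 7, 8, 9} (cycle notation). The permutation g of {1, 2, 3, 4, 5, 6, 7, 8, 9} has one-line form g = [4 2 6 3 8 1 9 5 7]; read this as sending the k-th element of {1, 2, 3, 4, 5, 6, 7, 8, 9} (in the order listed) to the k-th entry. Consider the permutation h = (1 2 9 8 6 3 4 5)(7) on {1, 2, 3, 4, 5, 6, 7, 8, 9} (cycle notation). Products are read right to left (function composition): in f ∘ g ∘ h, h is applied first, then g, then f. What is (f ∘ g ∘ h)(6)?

8

Chase 6: h(6) = 3; g(3) = 6; f(6) = 8. Hence (f ∘ g ∘ h)(6) = 8.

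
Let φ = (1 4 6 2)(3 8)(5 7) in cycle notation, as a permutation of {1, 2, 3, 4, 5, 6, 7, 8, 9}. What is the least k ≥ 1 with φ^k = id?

4

The cycle type of φ is (4, 2, 2, 1).
The order of φ is the least common multiple of its cycle lengths: lcm(4, 2, 2) = 4.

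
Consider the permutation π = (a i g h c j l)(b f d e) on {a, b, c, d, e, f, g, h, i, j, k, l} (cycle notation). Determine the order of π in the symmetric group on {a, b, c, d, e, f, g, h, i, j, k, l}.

The cycle type of π is (7, 4, 1).
The order of π is the least common multiple of its cycle lengths: lcm(7, 4) = 28.

28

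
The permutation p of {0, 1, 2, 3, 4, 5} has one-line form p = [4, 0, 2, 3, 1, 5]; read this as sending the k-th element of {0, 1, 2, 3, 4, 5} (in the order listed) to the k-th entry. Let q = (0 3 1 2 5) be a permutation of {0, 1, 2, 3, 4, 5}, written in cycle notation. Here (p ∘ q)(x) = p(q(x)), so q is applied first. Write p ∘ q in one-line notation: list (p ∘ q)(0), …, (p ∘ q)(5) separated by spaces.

(p ∘ q)(x) = p(q(x)). Computing each image: p(q(0)) = p(3) = 3, p(q(1)) = p(2) = 2, p(q(2)) = p(5) = 5, p(q(3)) = p(1) = 0, p(q(4)) = p(4) = 1, p(q(5)) = p(0) = 4.
Hence p ∘ q = [3 2 5 0 1 4].

3 2 5 0 1 4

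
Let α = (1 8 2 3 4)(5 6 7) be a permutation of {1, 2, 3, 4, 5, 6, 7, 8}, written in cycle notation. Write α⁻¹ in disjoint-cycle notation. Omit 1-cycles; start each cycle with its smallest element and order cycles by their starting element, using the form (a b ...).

(1 4 3 2 8)(5 7 6)

The inverse reverses each cycle.
Reversing each cycle of α and rotating so the smallest element leads gives (1 4 3 2 8)(5 7 6).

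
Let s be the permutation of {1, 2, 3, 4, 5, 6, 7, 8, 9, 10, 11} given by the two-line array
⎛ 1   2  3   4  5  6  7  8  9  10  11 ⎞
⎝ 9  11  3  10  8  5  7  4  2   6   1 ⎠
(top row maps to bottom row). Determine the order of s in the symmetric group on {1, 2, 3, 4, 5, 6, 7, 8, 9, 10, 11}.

Writing s as disjoint cycles, the cycle lengths are 5, 4, 1, 1.
Since disjoint cycles commute, ord(s) = lcm(5, 4) = 20.

20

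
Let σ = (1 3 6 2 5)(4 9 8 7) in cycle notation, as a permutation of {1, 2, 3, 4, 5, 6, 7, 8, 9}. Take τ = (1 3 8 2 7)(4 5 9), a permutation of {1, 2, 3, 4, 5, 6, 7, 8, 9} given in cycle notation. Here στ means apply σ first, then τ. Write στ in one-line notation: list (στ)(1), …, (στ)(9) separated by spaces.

8 9 6 4 3 7 5 1 2

(στ)(x) = τ(σ(x)). Computing each image: τ(σ(1)) = τ(3) = 8, τ(σ(2)) = τ(5) = 9, τ(σ(3)) = τ(6) = 6, τ(σ(4)) = τ(9) = 4, τ(σ(5)) = τ(1) = 3, τ(σ(6)) = τ(2) = 7, τ(σ(7)) = τ(4) = 5, τ(σ(8)) = τ(7) = 1, τ(σ(9)) = τ(8) = 2.
Hence στ = [8 9 6 4 3 7 5 1 2].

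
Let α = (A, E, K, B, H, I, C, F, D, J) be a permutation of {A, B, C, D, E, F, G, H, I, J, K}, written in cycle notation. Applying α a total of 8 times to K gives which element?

K lies in the 10-cycle (A, E, K, B, H, I, C, F, D, J).
Advancing 8 steps from K: K → B → H → I → C → F → D → J → A.

A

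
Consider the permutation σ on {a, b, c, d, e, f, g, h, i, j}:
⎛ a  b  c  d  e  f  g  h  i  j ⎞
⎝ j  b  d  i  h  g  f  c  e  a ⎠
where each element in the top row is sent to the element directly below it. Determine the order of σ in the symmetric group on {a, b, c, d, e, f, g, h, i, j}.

Decomposing into disjoint cycles gives cycle lengths 5, 2, 2, 1.
The order is lcm(5, 2, 2) = 10.

10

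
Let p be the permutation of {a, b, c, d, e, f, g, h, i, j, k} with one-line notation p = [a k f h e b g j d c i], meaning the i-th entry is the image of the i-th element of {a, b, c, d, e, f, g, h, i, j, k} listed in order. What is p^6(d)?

k

Tracing d → h → … returns to d after 8 steps, so d lies in an 8-cycle (b k i d h j c f).
Stepping 6 places around the cycle: d → h → j → c → f → b → k.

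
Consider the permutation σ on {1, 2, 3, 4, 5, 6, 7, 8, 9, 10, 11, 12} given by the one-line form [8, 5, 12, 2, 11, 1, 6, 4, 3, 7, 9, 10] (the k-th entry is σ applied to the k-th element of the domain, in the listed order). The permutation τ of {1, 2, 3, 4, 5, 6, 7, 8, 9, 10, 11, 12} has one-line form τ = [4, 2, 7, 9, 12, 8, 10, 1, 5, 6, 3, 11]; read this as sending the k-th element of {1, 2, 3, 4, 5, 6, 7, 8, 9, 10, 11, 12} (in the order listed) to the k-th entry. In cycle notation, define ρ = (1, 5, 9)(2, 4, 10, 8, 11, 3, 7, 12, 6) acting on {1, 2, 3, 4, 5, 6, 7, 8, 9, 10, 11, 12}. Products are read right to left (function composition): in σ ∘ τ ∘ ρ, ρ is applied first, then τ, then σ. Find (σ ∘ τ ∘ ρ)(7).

9

(σ ∘ τ ∘ ρ)(7) = σ(τ(ρ(7))). ρ(7) = 12, then τ(12) = 11, then σ(11) = 9, so the result is 9.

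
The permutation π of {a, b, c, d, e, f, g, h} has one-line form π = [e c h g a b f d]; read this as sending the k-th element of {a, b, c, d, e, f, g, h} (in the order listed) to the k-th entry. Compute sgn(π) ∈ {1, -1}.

1

In disjoint-cycle form the cycle lengths are 6, 2.
A cycle is odd iff its length is even; π has 2 even-length cycles, so sgn(π) = (−1)^2 and π is even.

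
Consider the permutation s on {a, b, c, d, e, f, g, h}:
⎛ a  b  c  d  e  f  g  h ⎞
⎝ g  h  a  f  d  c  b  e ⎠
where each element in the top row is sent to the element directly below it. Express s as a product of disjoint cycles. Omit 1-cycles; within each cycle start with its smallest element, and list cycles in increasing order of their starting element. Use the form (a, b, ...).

Iterating s from a gives a → g → b → h → e → d → f → c → a; that is the 8-cycle (a, g, b, h, e, d, f, c).
Continuing from each remaining unvisited element yields (a, g, b, h, e, d, f, c).

(a, g, b, h, e, d, f, c)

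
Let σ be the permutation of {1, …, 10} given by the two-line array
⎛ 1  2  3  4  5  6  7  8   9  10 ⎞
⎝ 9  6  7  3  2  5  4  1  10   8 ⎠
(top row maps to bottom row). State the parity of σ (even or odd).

odd

In disjoint-cycle form the cycle lengths are 4, 3, 3.
A cycle is odd iff its length is even; σ has 1 even-length cycle, so sgn(σ) = (−1)^1 and σ is odd.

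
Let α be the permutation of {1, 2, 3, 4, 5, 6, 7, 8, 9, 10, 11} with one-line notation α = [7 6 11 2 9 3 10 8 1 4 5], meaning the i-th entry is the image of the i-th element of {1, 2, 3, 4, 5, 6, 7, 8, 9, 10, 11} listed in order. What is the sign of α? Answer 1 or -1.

-1

In disjoint-cycle form the cycle lengths are 10, 1.
A cycle is odd iff its length is even; α has 1 even-length cycle, so sgn(α) = (−1)^1 and α is odd.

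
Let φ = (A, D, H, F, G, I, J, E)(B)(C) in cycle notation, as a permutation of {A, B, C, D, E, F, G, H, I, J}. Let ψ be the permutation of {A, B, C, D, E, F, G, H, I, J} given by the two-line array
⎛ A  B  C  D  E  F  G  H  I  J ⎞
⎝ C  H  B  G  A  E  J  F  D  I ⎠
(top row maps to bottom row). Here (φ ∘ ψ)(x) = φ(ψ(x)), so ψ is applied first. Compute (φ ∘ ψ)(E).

D

First apply ψ: ψ(E) = A, then φ(A) = D. Thus (φ ∘ ψ)(E) = D.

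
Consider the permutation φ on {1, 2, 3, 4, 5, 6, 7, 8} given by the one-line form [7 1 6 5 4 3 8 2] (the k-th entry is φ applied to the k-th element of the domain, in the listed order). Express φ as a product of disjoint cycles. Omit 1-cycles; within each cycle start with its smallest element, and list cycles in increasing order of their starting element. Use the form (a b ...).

(1 7 8 2)(3 6)(4 5)

Start at 1 and follow images: 1 → 7 → 8 → 2 → 1, giving the cycle (1 7 8 2).
Repeating from the next unused element and collecting all non-trivial cycles gives (1 7 8 2)(3 6)(4 5).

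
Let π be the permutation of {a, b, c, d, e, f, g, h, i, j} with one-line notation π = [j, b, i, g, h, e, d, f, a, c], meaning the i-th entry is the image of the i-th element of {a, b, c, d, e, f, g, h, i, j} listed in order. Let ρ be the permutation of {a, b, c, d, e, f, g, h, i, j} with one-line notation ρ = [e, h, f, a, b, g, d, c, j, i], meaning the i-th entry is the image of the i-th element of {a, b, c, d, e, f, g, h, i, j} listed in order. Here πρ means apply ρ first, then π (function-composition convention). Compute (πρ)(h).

(πρ)(h) = π(ρ(h)). ρ(h) = c, then π(c) = i. So (πρ)(h) = i.

i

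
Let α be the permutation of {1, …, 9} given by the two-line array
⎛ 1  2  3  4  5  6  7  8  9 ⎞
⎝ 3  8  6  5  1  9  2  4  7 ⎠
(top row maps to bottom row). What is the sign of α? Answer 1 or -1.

1

In disjoint-cycle form the cycle lengths are 9.
A cycle of length ℓ contributes ℓ−1 transpositions, so α is a product of 8 transpositions — even.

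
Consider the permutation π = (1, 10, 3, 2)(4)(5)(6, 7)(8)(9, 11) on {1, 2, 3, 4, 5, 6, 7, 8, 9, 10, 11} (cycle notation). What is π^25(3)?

2

3 lies in the 4-cycle (1, 10, 3, 2).
Powers repeat with period 4 on this cycle, and 25 mod 4 = 1, so π^25(3) = π^1(3).
Advancing 1 step from 3: 3 → 2.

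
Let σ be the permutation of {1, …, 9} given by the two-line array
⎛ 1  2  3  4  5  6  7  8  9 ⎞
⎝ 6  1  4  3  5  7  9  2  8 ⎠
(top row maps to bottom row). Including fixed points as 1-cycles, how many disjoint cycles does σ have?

3

The cycle decomposition is (1 6 7 9 8 2)(3 4)(5), which has 3 cycles (counting 1-cycles).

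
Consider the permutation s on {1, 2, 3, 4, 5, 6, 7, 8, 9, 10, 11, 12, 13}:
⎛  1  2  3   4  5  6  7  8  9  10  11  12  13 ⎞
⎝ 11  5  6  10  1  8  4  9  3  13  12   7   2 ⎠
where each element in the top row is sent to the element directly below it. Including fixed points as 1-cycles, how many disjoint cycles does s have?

The cycle decomposition is (1 11 12 7 4 10 13 2 5)(3 6 8 9), which has 2 cycles (counting 1-cycles).

2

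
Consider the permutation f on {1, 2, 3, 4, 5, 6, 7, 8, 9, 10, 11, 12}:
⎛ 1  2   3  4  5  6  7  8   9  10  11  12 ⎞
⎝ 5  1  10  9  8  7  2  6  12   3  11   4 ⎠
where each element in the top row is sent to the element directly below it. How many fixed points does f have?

1

The fixed points (elements with f(x) = x) are {11}, so there is 1.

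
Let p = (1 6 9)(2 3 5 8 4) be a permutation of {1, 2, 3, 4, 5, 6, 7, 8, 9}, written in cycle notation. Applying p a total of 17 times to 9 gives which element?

9 lies in the 3-cycle (1 6 9).
On a 3-cycle, p^3 is the identity, so p^17 = p^2 there (17 ≡ 2 mod 3).
Stepping 2 places around the cycle: 9 → 1 → 6.

6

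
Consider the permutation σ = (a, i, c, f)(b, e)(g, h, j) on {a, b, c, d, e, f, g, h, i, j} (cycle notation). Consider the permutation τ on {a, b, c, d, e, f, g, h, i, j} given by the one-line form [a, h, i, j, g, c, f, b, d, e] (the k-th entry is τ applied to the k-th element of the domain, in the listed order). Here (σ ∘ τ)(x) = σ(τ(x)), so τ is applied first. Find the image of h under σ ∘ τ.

First apply τ: τ(h) = b, then σ(b) = e. Thus (σ ∘ τ)(h) = e.

e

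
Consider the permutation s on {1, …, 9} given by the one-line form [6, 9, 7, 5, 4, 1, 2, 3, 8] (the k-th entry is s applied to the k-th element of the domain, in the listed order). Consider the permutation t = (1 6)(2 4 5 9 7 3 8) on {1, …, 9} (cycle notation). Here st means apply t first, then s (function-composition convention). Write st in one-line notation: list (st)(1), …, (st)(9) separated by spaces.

Chase each element through t then s: 1 → 6 → 1; 2 → 4 → 5; 3 → 8 → 3; 4 → 5 → 4; 5 → 9 → 8; 6 → 1 → 6; 7 → 3 → 7; 8 → 2 → 9; 9 → 7 → 2.
So st in one-line form is 1 5 3 4 8 6 7 9 2.

1 5 3 4 8 6 7 9 2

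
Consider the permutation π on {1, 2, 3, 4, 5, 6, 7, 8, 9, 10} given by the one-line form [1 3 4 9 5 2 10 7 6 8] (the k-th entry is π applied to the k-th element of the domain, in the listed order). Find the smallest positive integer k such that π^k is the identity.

Decomposing into disjoint cycles gives cycle lengths 5, 3, 1, 1.
The order is lcm(5, 3) = 15.

15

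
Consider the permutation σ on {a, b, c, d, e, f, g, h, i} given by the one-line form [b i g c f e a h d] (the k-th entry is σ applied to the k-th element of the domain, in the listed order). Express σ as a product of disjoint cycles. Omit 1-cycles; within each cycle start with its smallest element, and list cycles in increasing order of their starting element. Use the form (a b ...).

From a: a → b → i → d → c → g → a, closing the cycle (a b i d c g).
Continuing from each remaining unvisited element yields (a b i d c g)(e f).

(a b i d c g)(e f)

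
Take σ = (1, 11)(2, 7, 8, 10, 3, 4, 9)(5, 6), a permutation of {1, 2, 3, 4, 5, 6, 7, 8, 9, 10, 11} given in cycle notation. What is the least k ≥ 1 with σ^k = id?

14

The cycle type of σ is (7, 2, 2).
Since disjoint cycles commute, ord(σ) = lcm(7, 2, 2) = 14.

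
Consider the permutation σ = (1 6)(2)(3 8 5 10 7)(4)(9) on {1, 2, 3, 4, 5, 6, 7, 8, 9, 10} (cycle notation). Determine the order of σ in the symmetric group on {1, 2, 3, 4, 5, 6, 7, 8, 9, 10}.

The cycle type of σ is (5, 2, 1, 1, 1).
The order of σ is the least common multiple of its cycle lengths: lcm(5, 2) = 10.

10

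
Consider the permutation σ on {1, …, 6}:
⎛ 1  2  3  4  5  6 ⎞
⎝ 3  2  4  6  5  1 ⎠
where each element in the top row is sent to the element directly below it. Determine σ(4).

The entry below 4 in the array is 6, so σ(4) = 6.

6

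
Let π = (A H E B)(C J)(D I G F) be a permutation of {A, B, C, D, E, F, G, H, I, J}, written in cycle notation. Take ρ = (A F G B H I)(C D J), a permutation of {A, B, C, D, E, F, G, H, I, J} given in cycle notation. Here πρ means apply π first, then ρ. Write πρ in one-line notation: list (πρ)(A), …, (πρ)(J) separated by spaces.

I F C A H J G E B D

(πρ)(x) = ρ(π(x)). Computing each image: ρ(π(A)) = ρ(H) = I, ρ(π(B)) = ρ(A) = F, ρ(π(C)) = ρ(J) = C, ρ(π(D)) = ρ(I) = A, ρ(π(E)) = ρ(B) = H, ρ(π(F)) = ρ(D) = J, ρ(π(G)) = ρ(F) = G, ρ(π(H)) = ρ(E) = E, ρ(π(I)) = ρ(G) = B, ρ(π(J)) = ρ(C) = D.
Hence πρ = [I F C A H J G E B D].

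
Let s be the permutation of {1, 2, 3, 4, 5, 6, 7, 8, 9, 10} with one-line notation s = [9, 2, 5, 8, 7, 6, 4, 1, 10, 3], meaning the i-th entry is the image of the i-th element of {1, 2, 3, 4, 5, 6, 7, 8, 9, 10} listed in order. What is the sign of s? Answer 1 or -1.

In disjoint-cycle form the cycle lengths are 8, 1, 1.
A cycle is odd iff its length is even; s has 1 even-length cycle, so sgn(s) = (−1)^1 and s is odd.

-1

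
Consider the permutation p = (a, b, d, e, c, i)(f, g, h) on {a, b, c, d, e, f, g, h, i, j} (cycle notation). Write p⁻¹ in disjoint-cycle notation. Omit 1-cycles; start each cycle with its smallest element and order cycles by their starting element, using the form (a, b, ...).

(a, i, c, e, d, b)(f, h, g)

The inverse reverses each cycle.
After reversing and putting each cycle's least element first, p⁻¹ = (a, i, c, e, d, b)(f, h, g).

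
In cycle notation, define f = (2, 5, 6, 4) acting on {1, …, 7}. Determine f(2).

2 appears in (2, 5, 6, 4); the next entry (wrapping around) is 5.

5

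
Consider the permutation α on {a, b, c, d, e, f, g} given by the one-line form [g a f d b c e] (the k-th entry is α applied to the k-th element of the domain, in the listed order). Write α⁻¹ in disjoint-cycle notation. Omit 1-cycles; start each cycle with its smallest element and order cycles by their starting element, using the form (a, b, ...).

The cycle decomposition of α is (a, g, e, b)(c, f).
The inverse reverses every cycle; in canonical form, α⁻¹ = (a, b, e, g)(c, f).

(a, b, e, g)(c, f)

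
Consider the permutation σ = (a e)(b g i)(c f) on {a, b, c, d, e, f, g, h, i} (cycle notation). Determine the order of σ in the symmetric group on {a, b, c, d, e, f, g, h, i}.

The disjoint cycles have lengths 3, 2, 2, 1, 1.
Since disjoint cycles commute, ord(σ) = lcm(3, 2, 2) = 6.

6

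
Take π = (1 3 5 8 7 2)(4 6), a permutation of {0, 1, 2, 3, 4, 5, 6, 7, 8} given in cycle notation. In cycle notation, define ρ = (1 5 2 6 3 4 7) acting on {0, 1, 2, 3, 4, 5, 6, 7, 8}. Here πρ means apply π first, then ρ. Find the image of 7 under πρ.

First apply π: π(7) = 2, then ρ(2) = 6. Thus (πρ)(7) = 6.

6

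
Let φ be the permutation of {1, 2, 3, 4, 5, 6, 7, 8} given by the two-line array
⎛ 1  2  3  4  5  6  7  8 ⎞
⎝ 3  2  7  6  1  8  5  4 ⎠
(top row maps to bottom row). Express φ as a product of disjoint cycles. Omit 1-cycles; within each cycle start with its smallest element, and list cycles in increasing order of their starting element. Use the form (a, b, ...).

(1, 3, 7, 5)(4, 6, 8)

Start at 1 and follow images: 1 → 3 → 7 → 5 → 1, giving the cycle (1, 3, 7, 5).
Continuing from each remaining unvisited element yields (1, 3, 7, 5)(4, 6, 8).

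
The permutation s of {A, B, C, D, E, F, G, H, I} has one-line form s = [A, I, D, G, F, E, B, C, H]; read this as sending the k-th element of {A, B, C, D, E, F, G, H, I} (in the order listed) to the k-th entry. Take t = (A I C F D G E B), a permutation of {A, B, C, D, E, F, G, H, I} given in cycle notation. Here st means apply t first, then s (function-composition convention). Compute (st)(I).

D

First apply t: t(I) = C, then s(C) = D. Thus (st)(I) = D.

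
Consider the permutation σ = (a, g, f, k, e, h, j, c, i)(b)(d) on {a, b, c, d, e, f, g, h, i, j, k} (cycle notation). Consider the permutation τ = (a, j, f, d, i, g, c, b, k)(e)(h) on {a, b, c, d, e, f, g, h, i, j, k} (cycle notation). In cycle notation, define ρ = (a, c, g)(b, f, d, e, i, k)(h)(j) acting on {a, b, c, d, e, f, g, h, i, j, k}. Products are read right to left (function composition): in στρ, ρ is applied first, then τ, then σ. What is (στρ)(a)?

b

Chase a: ρ(a) = c; τ(c) = b; σ(b) = b. Hence (στρ)(a) = b.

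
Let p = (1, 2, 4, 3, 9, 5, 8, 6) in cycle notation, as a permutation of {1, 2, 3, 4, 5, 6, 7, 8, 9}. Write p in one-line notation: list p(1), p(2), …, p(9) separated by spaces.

2 4 9 3 8 1 7 6 5

Reading each image from the cycles: 1↦2, 2↦4, 3↦9, 4↦3, 5↦8, 6↦1, 7↦7, 8↦6, 9↦5.
Listing these in domain order gives 2 4 9 3 8 1 7 6 5.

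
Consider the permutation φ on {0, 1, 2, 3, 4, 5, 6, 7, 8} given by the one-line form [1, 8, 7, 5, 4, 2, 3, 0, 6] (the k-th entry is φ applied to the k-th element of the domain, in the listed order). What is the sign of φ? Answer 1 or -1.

In disjoint-cycle form the cycle lengths are 8, 1.
A cycle is odd iff its length is even; φ has 1 even-length cycle, so sgn(φ) = (−1)^1 and φ is odd.

-1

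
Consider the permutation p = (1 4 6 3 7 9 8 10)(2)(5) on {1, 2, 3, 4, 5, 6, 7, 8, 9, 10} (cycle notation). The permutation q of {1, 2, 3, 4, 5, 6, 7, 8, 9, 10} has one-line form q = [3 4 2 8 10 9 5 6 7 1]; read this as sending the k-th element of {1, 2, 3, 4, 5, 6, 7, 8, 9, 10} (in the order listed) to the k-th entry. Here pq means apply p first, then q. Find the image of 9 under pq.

(pq)(9) = q(p(9)). p(9) = 8, then q(8) = 6. So (pq)(9) = 6.

6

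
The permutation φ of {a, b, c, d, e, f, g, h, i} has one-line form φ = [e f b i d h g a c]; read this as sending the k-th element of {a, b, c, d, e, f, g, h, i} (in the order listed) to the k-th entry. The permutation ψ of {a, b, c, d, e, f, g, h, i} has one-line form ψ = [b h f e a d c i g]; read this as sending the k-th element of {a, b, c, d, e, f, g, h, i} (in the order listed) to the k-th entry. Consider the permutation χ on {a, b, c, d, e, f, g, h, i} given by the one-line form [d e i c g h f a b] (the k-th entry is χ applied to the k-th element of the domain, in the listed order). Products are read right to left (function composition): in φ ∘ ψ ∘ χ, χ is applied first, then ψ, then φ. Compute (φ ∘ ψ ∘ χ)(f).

Chase f: χ(f) = h; ψ(h) = i; φ(i) = c. Hence (φ ∘ ψ ∘ χ)(f) = c.

c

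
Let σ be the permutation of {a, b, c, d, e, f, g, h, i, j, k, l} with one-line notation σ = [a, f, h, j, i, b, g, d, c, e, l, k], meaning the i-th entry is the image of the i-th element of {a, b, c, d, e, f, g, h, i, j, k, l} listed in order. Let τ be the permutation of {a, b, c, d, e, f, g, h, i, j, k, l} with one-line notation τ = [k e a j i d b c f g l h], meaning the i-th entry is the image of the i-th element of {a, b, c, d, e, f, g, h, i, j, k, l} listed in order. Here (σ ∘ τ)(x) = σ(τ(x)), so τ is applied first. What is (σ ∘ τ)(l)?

First apply τ: τ(l) = h, then σ(h) = d. Thus (σ ∘ τ)(l) = d.

d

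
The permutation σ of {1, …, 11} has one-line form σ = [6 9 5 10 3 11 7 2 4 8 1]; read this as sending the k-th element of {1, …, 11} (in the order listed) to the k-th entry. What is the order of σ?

The disjoint-cycle form of σ has cycle lengths 5, 3, 2, 1.
The order is lcm(5, 3, 2) = 30.

30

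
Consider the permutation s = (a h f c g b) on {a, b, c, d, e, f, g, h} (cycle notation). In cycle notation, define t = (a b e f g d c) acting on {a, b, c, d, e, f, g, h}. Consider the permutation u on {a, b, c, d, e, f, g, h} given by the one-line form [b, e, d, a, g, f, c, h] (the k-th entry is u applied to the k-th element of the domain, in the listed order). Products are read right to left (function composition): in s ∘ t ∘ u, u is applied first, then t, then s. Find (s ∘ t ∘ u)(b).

c

(s ∘ t ∘ u)(b) = s(t(u(b))). u(b) = e, then t(e) = f, then s(f) = c, so the result is c.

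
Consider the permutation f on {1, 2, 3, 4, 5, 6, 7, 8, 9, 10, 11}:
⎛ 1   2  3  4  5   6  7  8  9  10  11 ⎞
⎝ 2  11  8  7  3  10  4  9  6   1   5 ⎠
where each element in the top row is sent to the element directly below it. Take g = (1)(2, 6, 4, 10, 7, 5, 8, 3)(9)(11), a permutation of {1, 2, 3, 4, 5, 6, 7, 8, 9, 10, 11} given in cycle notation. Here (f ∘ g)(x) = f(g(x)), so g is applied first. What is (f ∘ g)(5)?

9

First apply g: g(5) = 8, then f(8) = 9. Thus (f ∘ g)(5) = 9.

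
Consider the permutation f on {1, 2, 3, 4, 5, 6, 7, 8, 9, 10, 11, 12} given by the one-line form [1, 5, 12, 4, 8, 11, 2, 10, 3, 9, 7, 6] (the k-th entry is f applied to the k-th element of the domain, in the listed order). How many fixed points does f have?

The fixed points (elements with f(x) = x) are {1, 4}, so there are 2.

2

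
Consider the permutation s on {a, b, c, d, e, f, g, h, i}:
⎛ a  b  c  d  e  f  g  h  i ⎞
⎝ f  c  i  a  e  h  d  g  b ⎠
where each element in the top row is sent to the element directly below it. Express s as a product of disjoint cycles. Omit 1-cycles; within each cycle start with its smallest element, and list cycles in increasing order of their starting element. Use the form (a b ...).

Start at a and follow images: a → f → h → g → d → a, giving the cycle (a f h g d).
Continuing from each remaining unvisited element yields (a f h g d)(b c i).

(a f h g d)(b c i)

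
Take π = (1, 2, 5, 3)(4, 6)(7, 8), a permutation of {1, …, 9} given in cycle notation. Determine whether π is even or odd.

The cycle lengths are 4, 2, 2, 1.
A cycle is odd iff its length is even; π has 3 even-length cycles, so sgn(π) = (−1)^3 and π is odd.

odd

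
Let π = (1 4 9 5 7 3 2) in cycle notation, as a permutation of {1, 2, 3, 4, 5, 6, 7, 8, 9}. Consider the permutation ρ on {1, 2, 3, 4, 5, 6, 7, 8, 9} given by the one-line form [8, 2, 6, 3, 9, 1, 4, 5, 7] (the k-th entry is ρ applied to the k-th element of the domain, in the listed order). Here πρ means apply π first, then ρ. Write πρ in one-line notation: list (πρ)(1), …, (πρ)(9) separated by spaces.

(πρ)(x) = ρ(π(x)). Computing each image: ρ(π(1)) = ρ(4) = 3, ρ(π(2)) = ρ(1) = 8, ρ(π(3)) = ρ(2) = 2, ρ(π(4)) = ρ(9) = 7, ρ(π(5)) = ρ(7) = 4, ρ(π(6)) = ρ(6) = 1, ρ(π(7)) = ρ(3) = 6, ρ(π(8)) = ρ(8) = 5, ρ(π(9)) = ρ(5) = 9.
Hence πρ = [3 8 2 7 4 1 6 5 9].

3 8 2 7 4 1 6 5 9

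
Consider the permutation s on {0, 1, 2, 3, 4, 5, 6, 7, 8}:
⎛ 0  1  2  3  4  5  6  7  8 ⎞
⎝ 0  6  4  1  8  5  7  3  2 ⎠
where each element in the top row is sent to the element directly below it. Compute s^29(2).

8

Tracing 2 → 4 → … returns to 2 after 3 steps, so 2 lies in a 3-cycle (2, 4, 8).
Since the cycle has length 3, s^29 acts on it the same as s^2 (29 mod 3 = 2).
Advancing 2 steps from 2: 2 → 4 → 8.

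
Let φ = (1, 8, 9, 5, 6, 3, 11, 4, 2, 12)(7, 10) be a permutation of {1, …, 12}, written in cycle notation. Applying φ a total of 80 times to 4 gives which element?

4

4 lies in the 10-cycle (1, 8, 9, 5, 6, 3, 11, 4, 2, 12).
On a 10-cycle, φ^10 is the identity, so φ^80 = φ^0 there (80 ≡ 0 mod 10).
So φ^80(4) = 4.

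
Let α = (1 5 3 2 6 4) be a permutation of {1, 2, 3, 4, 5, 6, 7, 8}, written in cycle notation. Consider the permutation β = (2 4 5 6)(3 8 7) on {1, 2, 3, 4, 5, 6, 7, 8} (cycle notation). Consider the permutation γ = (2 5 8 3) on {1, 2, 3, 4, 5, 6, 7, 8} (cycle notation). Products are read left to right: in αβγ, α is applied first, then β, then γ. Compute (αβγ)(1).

Apply the permutations in order: α(1) = 5, then β(5) = 6, then γ(6) = 6. So (αβγ)(1) = 6.

6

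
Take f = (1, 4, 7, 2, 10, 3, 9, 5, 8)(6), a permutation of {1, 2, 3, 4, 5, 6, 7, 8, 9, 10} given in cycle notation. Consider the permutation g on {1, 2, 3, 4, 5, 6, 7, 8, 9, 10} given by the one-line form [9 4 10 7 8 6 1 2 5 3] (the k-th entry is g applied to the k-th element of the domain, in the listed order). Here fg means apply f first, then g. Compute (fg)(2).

3

(fg)(2) = g(f(2)). f(2) = 10, then g(10) = 3. So (fg)(2) = 3.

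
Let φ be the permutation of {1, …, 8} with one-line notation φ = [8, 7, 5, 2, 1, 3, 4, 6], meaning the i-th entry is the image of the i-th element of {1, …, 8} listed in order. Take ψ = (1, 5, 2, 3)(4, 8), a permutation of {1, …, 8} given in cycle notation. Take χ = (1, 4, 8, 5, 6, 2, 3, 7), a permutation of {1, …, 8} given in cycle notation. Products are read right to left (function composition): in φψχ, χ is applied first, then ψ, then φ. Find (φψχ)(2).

Apply the permutations in order: χ(2) = 3, then ψ(3) = 1, then φ(1) = 8. So (φψχ)(2) = 8.

8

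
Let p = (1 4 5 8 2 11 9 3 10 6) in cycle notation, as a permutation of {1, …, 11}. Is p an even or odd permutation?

The cycle lengths are 10, 1.
A cycle is odd iff its length is even; p has 1 even-length cycle, so sgn(p) = (−1)^1 and p is odd.

odd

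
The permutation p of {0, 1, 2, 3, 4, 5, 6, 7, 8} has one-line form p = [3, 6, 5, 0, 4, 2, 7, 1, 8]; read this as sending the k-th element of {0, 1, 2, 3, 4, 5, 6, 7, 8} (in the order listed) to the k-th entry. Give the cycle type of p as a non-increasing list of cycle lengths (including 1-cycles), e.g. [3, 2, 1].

[3, 2, 2, 1, 1]

The disjoint cycles are (0, 3)(1, 6, 7)(2, 5)(4)(8), with lengths 3, 2, 2, 1, 1 in non-increasing order.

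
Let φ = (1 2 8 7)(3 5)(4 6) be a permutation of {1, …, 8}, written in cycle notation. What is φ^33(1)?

1 lies in the 4-cycle (1 2 8 7).
Since the cycle has length 4, φ^33 acts on it the same as φ^1 (33 mod 4 = 1).
Advancing 1 step from 1: 1 → 2.

2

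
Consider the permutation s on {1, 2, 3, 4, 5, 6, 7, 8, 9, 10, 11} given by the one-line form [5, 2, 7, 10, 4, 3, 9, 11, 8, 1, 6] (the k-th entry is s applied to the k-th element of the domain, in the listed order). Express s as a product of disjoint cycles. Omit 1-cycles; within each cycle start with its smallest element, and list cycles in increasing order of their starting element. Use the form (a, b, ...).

(1, 5, 4, 10)(3, 7, 9, 8, 11, 6)

From 1: 1 → 5 → 4 → 10 → 1, closing the cycle (1, 5, 4, 10).
Continuing from each remaining unvisited element yields (1, 5, 4, 10)(3, 7, 9, 8, 11, 6).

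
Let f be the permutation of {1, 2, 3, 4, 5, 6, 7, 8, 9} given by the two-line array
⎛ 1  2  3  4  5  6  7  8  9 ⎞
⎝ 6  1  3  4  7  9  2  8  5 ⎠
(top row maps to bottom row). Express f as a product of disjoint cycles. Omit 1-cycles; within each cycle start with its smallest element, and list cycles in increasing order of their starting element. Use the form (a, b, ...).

(1, 6, 9, 5, 7, 2)

Iterating f from 1 gives 1 → 6 → 9 → 5 → 7 → 2 → 1; that is the 6-cycle (1, 6, 9, 5, 7, 2).
Repeating from the next unused element and collecting all non-trivial cycles gives (1, 6, 9, 5, 7, 2).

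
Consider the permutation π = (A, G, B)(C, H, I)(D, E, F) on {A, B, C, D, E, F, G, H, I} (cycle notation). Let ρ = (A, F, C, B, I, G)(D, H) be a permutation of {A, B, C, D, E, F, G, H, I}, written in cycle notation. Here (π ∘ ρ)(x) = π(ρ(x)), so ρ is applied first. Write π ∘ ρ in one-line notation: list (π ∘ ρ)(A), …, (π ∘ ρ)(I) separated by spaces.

D C A I F H G E B

(π ∘ ρ)(x) = π(ρ(x)). Computing each image: π(ρ(A)) = π(F) = D, π(ρ(B)) = π(I) = C, π(ρ(C)) = π(B) = A, π(ρ(D)) = π(H) = I, π(ρ(E)) = π(E) = F, π(ρ(F)) = π(C) = H, π(ρ(G)) = π(A) = G, π(ρ(H)) = π(D) = E, π(ρ(I)) = π(G) = B.
Hence π ∘ ρ = [D C A I F H G E B].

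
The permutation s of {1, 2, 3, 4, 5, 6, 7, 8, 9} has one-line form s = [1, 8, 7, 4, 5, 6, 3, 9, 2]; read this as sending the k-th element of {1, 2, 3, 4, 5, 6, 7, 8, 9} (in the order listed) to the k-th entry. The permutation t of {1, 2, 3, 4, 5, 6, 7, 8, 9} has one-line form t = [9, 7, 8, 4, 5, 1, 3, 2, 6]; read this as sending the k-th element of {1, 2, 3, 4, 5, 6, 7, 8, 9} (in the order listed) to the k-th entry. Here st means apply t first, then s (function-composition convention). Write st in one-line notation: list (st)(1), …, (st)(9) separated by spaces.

2 3 9 4 5 1 7 8 6

For each element, apply t then s: 1 → 9 → 2; 2 → 7 → 3; 3 → 8 → 9; 4 → 4 → 4; 5 → 5 → 5; 6 → 1 → 1; 7 → 3 → 7; 8 → 2 → 8; 9 → 6 → 6.
Collecting the images, st = [2 3 9 4 5 1 7 8 6].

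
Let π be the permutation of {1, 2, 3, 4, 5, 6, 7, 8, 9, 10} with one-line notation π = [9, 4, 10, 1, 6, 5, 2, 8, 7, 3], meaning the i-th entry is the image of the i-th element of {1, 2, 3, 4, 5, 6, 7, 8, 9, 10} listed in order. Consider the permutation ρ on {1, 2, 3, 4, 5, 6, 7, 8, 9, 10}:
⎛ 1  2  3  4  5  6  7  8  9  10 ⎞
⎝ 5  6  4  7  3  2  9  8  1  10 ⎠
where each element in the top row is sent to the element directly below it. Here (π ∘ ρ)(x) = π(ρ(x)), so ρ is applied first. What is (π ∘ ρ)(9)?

ρ(9) = 1, then π(1) = 9; composing gives (π ∘ ρ)(9) = 9.

9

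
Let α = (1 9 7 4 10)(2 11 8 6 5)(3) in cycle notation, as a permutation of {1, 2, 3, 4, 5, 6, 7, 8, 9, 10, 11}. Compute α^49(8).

8 lies in the 5-cycle (2 11 8 6 5).
Since the cycle has length 5, α^49 acts on it the same as α^4 (49 mod 5 = 4).
Advancing 4 steps from 8: 8 → 6 → 5 → 2 → 11.

11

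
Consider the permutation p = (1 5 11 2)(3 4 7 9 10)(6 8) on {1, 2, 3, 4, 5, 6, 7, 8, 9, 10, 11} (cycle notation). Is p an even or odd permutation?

The cycle lengths are 5, 4, 2.
A cycle of length ℓ contributes ℓ−1 transpositions, so p is a product of 4 + 3 + 1 = 8 transpositions — even.

even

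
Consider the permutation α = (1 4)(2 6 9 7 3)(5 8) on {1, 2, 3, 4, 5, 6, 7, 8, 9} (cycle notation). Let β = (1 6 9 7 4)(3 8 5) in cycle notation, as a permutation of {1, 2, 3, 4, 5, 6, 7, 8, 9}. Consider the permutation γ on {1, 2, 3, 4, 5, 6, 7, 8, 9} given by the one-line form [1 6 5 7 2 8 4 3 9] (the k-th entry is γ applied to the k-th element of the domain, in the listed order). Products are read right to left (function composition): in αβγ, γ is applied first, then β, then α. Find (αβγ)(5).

6

Chase 5: γ(5) = 2; β(2) = 2; α(2) = 6. Hence (αβγ)(5) = 6.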